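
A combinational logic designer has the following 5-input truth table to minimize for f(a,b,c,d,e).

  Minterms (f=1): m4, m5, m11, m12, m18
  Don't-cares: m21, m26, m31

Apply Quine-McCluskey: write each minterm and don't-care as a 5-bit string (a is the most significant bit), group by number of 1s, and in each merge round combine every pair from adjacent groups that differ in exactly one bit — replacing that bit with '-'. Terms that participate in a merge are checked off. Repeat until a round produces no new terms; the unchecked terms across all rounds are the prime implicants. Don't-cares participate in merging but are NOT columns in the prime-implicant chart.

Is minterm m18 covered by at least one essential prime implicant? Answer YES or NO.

Round 0: 00100✓ 00101✓ 01011 01100✓ 10010✓ 10101✓ 11010✓ 11111
Round 1: -0101 0-100 0010- 1-010
PIs = {-0101, 0-100, 0010-, 01011, 1-010, 11111}
Coverage chart:
  m4: 0-100,0010-
  m5: -0101,0010-
  m11: 01011 ←essential
  m12: 0-100 ←essential
  m18: 1-010 ←essential
Essential: 0-100, 01011, 1-010

YES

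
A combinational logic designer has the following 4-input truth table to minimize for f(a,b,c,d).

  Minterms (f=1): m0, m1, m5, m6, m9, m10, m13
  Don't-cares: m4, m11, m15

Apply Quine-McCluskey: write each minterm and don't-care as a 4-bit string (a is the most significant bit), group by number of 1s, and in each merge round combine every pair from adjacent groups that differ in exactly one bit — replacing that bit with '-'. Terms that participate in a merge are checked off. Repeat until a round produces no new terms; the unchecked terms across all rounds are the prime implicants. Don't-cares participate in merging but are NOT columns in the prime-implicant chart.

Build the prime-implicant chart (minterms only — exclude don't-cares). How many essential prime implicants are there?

Round 0: 0000✓ 0001✓ 0100✓ 0101✓ 0110✓ 1001✓ 1010✓ 1011✓ 1101✓ 1111✓
Round 1: -001✓ -101✓ 0-00✓ 0-01✓ 000-✓ 01-0 010-✓ 1-01✓ 1-11✓ 10-1✓ 101- 11-1✓
Round 2: --01 0-0- 1--1
PIs = {--01, 0-0-, 01-0, 1--1, 101-}
Coverage chart:
  m0: 0-0- ←essential
  m1: --01,0-0-
  m5: --01,0-0-
  m6: 01-0 ←essential
  m9: --01,1--1
  m10: 101- ←essential
  m13: --01,1--1
Essential: 0-0-, 01-0, 101-

3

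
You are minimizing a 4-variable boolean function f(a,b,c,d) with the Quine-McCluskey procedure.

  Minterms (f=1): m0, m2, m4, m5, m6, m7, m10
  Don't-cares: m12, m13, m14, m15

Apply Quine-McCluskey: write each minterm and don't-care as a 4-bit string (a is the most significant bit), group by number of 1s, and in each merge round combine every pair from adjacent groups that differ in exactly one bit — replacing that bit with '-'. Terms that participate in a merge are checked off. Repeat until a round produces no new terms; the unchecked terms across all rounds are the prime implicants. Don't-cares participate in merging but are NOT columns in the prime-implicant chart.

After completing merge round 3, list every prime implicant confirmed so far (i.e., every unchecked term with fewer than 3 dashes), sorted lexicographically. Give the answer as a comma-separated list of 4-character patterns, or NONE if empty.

Round 0: 0000✓ 0010✓ 0100✓ 0101✓ 0110✓ 0111✓ 1010✓ 1100✓ 1101✓ 1110✓ 1111✓
Round 1: -010✓ -100✓ -101✓ -110✓ -111✓ 0-00✓ 0-10✓ 00-0✓ 01-0✓ 01-1✓ 010-✓ 011-✓ 1-10✓ 11-0✓ 11-1✓ 110-✓ 111-✓
Round 2: --10 -1-0✓ -1-1✓ -10-✓ -11-✓ 0--0 01--✓ 11--✓
Round 3: -1--
PIs = {--10, -1--, 0--0}

--10, 0--0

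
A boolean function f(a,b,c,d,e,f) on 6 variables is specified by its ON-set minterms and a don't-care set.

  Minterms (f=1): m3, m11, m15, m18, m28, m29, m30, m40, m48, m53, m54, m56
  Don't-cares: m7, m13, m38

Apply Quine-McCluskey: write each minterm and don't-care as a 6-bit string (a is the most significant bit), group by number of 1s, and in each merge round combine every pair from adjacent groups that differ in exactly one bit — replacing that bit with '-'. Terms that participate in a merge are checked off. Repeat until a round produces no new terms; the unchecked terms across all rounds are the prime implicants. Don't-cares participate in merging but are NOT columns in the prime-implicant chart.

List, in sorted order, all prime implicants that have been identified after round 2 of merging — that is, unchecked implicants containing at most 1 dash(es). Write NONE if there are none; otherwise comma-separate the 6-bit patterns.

0-1101, 0011-1, 010010, 0111-0, 01110-, 1-0110, 1-1000, 11-000, 110101

Round 0: 000011✓ 000111✓ 001011✓ 001101✓ 001111✓ 010010 011100✓ 011101✓ 011110✓ 100110✓ 101000✓ 110000✓ 110101 110110✓ 111000✓
Round 1: 0-1101 00-011✓ 00-111✓ 000-11✓ 001-11✓ 0011-1 0111-0 01110- 1-0110 1-1000 11-000
Round 2: 00--11
PIs = {0-1101, 00--11, 0011-1, 010010, 0111-0, 01110-, 1-0110, 1-1000, 11-000, 110101}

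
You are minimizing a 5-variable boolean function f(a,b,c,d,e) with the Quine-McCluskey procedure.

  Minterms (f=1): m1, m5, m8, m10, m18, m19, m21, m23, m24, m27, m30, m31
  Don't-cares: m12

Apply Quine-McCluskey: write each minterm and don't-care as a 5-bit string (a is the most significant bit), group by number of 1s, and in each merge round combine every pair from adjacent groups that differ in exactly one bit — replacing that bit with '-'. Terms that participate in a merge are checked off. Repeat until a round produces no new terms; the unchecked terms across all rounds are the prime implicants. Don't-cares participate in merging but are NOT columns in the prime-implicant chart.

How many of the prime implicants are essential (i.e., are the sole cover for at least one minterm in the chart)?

[col 0] 00001*, 00101*, 01000*, 01010*, 01100*, 10010*, 10011*, 10101*, 10111*, 11000*, 11011*, 11110*, 11111*
[col 1] -0101, -1000, 00-01, 01-00, 010-0, 1-011*, 1-111*, 10-11*, 1001-, 101-1, 11-11*, 1111-
[col 2] 1--11
Prime implicants: -0101, -1000, 00-01, 01-00, 010-0, 1--11, 1001-, 101-1, 1111-
PI chart (minterm → PIs covering it):
  1 | 00-01  (sole → essential)
  5 | -0101,00-01
  8 | -1000,01-00,010-0
  10 | 010-0  (sole → essential)
  18 | 1001-  (sole → essential)
  19 | 1--11,1001-
  21 | -0101,101-1
  23 | 1--11,101-1
  24 | -1000  (sole → essential)
  27 | 1--11  (sole → essential)
  30 | 1111-  (sole → essential)
  31 | 1--11,1111-
Essential prime implicants: -1000, 00-01, 010-0, 1--11, 1001-, 1111-

6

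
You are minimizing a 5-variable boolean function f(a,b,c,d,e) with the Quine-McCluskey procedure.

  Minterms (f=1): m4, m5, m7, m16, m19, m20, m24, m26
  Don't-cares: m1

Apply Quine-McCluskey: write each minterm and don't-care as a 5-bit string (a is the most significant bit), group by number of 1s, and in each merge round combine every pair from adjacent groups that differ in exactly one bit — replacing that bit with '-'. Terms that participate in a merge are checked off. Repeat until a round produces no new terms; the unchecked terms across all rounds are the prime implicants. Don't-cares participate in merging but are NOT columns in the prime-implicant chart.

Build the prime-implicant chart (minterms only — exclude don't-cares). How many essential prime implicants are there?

Round 0: 00001✓ 00100✓ 00101✓ 00111✓ 10000✓ 10011 10100✓ 11000✓ 11010✓
Round 1: -0100 00-01 001-1 0010- 1-000 10-00 110-0
PIs = {-0100, 00-01, 001-1, 0010-, 1-000, 10-00, 10011, 110-0}
Coverage chart:
  m4: -0100,0010-
  m5: 00-01,001-1,0010-
  m7: 001-1 ←essential
  m16: 1-000,10-00
  m19: 10011 ←essential
  m20: -0100,10-00
  m24: 1-000,110-0
  m26: 110-0 ←essential
Essential: 001-1, 10011, 110-0

3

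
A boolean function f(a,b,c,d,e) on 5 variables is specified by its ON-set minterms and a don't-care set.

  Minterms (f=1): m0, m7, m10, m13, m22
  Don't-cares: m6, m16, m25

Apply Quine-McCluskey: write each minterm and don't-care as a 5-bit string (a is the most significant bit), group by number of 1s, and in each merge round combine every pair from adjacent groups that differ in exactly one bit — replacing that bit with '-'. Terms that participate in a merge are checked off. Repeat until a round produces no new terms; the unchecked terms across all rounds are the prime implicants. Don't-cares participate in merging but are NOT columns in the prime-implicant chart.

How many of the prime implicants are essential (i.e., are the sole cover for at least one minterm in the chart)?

5

[col 0] 00000*, 00110*, 00111*, 01010, 01101, 10000*, 10110*, 11001
[col 1] -0000, -0110, 0011-
Prime implicants: -0000, -0110, 0011-, 01010, 01101, 11001
PI chart (minterm → PIs covering it):
  0 | -0000  (sole → essential)
  7 | 0011-  (sole → essential)
  10 | 01010  (sole → essential)
  13 | 01101  (sole → essential)
  22 | -0110  (sole → essential)
Essential prime implicants: -0000, -0110, 0011-, 01010, 01101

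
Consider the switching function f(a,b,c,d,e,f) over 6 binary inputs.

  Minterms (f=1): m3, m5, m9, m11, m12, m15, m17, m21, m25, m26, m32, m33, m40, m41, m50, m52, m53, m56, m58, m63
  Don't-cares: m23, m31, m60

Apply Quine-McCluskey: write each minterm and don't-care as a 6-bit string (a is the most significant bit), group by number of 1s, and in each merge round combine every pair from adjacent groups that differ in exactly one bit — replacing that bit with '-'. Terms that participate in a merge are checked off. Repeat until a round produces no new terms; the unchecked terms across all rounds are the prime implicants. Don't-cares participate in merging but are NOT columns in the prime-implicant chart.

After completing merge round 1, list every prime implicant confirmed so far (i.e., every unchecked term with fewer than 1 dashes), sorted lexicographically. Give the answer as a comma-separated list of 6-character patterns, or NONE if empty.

001100

[col 0] 000011*, 000101*, 001001*, 001011*, 001100, 001111*, 010001*, 010101*, 010111*, 011001*, 011010*, 011111*, 100000*, 100001*, 101000*, 101001*, 110010*, 110100*, 110101*, 111000*, 111010*, 111100*, 111111*
[col 1] -01001, -10101, -11010, -11111, 0-0101, 0-1001, 0-1111, 00-011, 001-11, 0010-1, 01-001, 01-111, 010-01, 0101-1, 1-1000, 10-000*, 10-001*, 10000-*, 10100-*, 11-010, 11-100, 11010-, 111-00, 1110-0
[col 2] 10-00-
Prime implicants: -01001, -10101, -11010, -11111, 0-0101, 0-1001, 0-1111, 00-011, 001-11, 0010-1, 001100, 01-001, 01-111, 010-01, 0101-1, 1-1000, 10-00-, 11-010, 11-100, 11010-, 111-00, 1110-0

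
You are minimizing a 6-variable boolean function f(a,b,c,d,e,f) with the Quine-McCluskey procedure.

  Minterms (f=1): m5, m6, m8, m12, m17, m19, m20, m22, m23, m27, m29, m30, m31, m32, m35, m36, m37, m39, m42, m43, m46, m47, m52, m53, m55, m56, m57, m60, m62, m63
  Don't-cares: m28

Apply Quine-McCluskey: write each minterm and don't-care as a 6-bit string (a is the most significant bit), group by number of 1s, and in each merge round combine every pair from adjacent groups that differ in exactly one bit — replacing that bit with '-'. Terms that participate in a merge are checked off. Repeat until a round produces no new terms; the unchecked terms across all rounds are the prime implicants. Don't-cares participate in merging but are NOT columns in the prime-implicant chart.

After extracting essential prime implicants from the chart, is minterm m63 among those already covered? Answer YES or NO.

NO

Round 0: 000101✓ 000110✓ 001000✓ 001100✓ 010001✓ 010011✓ 010100✓ 010110✓ 010111✓ 011011✓ 011100✓ 011101✓ 011110✓ 011111✓ 100000✓ 100011✓ 100100✓ 100101✓ 100111✓ 101010✓ 101011✓ 101110✓ 101111✓ 110100✓ 110101✓ 110111✓ 111000✓ 111001✓ 111100✓ 111110✓ 111111✓
Round 1: -00101 -10100✓ -10111✓ -11100✓ -11110✓ -11111✓ 0-0110 0-1100 001-00 01-011✓ 01-100✓ 01-110✓ 01-111✓ 010-11✓ 0100-1 0101-0✓ 01011-✓ 011-11✓ 0111-0✓ 0111-1✓ 01110-✓ 01111-✓ 1-0100✓ 1-0101✓ 1-0111✓ 1-1110✓ 1-1111✓ 10-011✓ 10-111✓ 100-00 100-11✓ 1001-1✓ 10010-✓ 101-10✓ 101-11✓ 10101-✓ 10111-✓ 11-100✓ 11-111✓ 1101-1✓ 11010-✓ 111-00 11100- 1111-0✓ 11111-✓
Round 2: -1-100 -1-111 -111-0 -1111- 01--11 01-1-0 01-11- 0111-- 1--111 1-01-1 1-010- 1-111- 10--11 101-1-
PIs = {-00101, -1-100, -1-111, -111-0, -1111-, 0-0110, 0-1100, 001-00, 01--11, 01-1-0, 01-11-, 0100-1, 0111--, 1--111, 1-01-1, 1-010-, 1-111-, 10--11, 100-00, 101-1-, 111-00, 11100-}
Coverage chart:
  m5: -00101 ←essential
  m6: 0-0110 ←essential
  m8: 001-00 ←essential
  m12: 0-1100,001-00
  m17: 0100-1 ←essential
  m19: 01--11,0100-1
  m20: -1-100,01-1-0
  m22: 0-0110,01-1-0,01-11-
  m23: -1-111,01--11,01-11-
  m27: 01--11 ←essential
  m29: 0111-- ←essential
  m30: -111-0,-1111-,01-1-0,01-11-,0111--
  m31: -1-111,-1111-,01--11,01-11-,0111--
  m32: 100-00 ←essential
  m35: 10--11 ←essential
  m36: 1-010-,100-00
  m37: -00101,1-01-1,1-010-
  m39: 1--111,1-01-1,10--11
  m42: 101-1- ←essential
  m43: 10--11,101-1-
  m46: 1-111-,101-1-
  m47: 1--111,1-111-,10--11,101-1-
  m52: -1-100,1-010-
  m53: 1-01-1,1-010-
  m55: -1-111,1--111,1-01-1
  m56: 111-00,11100-
  m57: 11100- ←essential
  m60: -1-100,-111-0,111-00
  m62: -111-0,-1111-,1-111-
  m63: -1-111,-1111-,1--111,1-111-
Essential: -00101, 0-0110, 001-00, 01--11, 0100-1, 0111--, 10--11, 100-00, 101-1-, 11100-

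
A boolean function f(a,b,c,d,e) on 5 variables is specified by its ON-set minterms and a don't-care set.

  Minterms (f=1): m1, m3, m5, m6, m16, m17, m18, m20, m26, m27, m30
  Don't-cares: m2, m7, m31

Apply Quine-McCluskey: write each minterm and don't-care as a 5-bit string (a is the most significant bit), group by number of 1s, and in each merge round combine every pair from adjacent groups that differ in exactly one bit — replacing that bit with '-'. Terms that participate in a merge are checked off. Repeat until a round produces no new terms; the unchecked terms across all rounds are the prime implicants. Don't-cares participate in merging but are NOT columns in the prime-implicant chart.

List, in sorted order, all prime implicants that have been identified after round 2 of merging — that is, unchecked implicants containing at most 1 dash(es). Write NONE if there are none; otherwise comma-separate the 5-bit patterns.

-0001, -0010, 1-010, 10-00, 100-0, 1000-

size-2^0 implicants → 00001(✓)  00010(✓)  00011(✓)  00101(✓)  00110(✓)  00111(✓)  10000(✓)  10001(✓)  10010(✓)  10100(✓)  11010(✓)  11011(✓)  11110(✓)  11111(✓)
size-2^1 implicants → -0001  -0010  00-01(✓)  00-10(✓)  00-11(✓)  000-1(✓)  0001-(✓)  001-1(✓)  0011-(✓)  1-010  10-00  100-0  1000-  11-10(✓)  11-11(✓)  1101-(✓)  1111-(✓)
size-2^2 implicants → 00--1  00-1-  11-1-
Unchecked terms (primes): -0001, -0010, 00--1, 00-1-, 1-010, 10-00, 100-0, 1000-, 11-1-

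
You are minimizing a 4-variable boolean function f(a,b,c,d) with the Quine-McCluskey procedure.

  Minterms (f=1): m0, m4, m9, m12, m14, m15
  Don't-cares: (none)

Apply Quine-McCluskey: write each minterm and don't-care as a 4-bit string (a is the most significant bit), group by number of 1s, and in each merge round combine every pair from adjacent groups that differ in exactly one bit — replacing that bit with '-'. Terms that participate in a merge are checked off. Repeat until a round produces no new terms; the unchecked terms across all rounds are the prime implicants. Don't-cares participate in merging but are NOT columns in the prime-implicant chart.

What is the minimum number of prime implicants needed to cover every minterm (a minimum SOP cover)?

4

size-2^0 implicants → 0000(✓)  0100(✓)  1001  1100(✓)  1110(✓)  1111(✓)
size-2^1 implicants → -100  0-00  11-0  111-
Unchecked terms (primes): -100, 0-00, 1001, 11-0, 111-
Minterm coverage:
  m0 ⊆ 0-00 [E]
  m4 ⊆ -100,0-00
  m9 ⊆ 1001 [E]
  m12 ⊆ -100,11-0
  m14 ⊆ 11-0,111-
  m15 ⊆ 111- [E]
E = {0-00, 1001, 111-}
Petrick residual → -100
Cover = bc'd' + a'c'd' + ab'c'd + abc  |cover|=4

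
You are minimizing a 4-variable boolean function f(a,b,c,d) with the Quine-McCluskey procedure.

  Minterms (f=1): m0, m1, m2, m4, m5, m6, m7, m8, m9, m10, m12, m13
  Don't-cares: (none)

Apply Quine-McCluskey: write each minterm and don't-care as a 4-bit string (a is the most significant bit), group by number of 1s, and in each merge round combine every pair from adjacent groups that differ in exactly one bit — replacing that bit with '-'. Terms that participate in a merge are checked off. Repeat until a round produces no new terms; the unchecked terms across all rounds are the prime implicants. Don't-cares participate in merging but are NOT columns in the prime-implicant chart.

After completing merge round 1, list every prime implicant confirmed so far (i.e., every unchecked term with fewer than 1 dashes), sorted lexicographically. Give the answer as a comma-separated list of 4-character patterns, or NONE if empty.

NONE

size-2^0 implicants → 0000(✓)  0001(✓)  0010(✓)  0100(✓)  0101(✓)  0110(✓)  0111(✓)  1000(✓)  1001(✓)  1010(✓)  1100(✓)  1101(✓)
size-2^1 implicants → -000(✓)  -001(✓)  -010(✓)  -100(✓)  -101(✓)  0-00(✓)  0-01(✓)  0-10(✓)  00-0(✓)  000-(✓)  01-0(✓)  01-1(✓)  010-(✓)  011-(✓)  1-00(✓)  1-01(✓)  10-0(✓)  100-(✓)  110-(✓)
size-2^2 implicants → --00(✓)  --01(✓)  -0-0  -00-(✓)  -10-(✓)  0--0  0-0-(✓)  01--  1-0-(✓)
size-2^3 implicants → --0-
Unchecked terms (primes): --0-, -0-0, 0--0, 01--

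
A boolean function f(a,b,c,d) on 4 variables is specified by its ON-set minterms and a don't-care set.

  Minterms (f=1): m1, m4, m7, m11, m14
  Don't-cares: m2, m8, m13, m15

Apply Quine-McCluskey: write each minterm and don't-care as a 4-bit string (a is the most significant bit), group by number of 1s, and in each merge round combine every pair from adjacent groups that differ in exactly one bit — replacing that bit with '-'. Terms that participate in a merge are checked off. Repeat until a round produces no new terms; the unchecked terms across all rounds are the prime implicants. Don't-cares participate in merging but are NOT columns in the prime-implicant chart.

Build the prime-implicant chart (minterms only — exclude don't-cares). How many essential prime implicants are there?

5

[col 0] 0001, 0010, 0100, 0111*, 1000, 1011*, 1101*, 1110*, 1111*
[col 1] -111, 1-11, 11-1, 111-
Prime implicants: -111, 0001, 0010, 0100, 1-11, 1000, 11-1, 111-
PI chart (minterm → PIs covering it):
  1 | 0001  (sole → essential)
  4 | 0100  (sole → essential)
  7 | -111  (sole → essential)
  11 | 1-11  (sole → essential)
  14 | 111-  (sole → essential)
Essential prime implicants: -111, 0001, 0100, 1-11, 111-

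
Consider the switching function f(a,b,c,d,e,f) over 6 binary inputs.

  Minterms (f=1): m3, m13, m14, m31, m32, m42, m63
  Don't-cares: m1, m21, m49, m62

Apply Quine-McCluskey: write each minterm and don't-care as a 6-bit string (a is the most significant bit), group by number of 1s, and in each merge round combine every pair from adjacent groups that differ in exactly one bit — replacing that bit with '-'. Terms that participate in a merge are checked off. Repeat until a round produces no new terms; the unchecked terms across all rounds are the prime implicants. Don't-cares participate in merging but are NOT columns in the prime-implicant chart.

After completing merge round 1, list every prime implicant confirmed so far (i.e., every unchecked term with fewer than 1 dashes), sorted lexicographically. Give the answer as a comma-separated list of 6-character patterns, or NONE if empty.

Round 0: 000001✓ 000011✓ 001101 001110 010101 011111✓ 100000 101010 110001 111110✓ 111111✓
Round 1: -11111 0000-1 11111-
PIs = {-11111, 0000-1, 001101, 001110, 010101, 100000, 101010, 110001, 11111-}

001101, 001110, 010101, 100000, 101010, 110001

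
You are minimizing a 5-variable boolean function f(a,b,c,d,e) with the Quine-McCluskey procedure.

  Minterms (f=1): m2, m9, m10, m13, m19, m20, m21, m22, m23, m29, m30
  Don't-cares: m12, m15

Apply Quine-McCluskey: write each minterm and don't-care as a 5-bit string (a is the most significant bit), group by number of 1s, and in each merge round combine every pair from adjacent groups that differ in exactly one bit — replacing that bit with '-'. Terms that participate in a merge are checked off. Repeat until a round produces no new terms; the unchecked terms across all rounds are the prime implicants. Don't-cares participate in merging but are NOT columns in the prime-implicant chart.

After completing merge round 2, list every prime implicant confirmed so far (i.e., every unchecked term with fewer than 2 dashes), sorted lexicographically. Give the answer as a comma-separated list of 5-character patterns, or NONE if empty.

-1101, 0-010, 01-01, 011-1, 0110-, 1-101, 1-110, 10-11

Round 0: 00010✓ 01001✓ 01010✓ 01100✓ 01101✓ 01111✓ 10011✓ 10100✓ 10101✓ 10110✓ 10111✓ 11101✓ 11110✓
Round 1: -1101 0-010 01-01 011-1 0110- 1-101 1-110 10-11 101-0✓ 101-1✓ 1010-✓ 1011-✓
Round 2: 101--
PIs = {-1101, 0-010, 01-01, 011-1, 0110-, 1-101, 1-110, 10-11, 101--}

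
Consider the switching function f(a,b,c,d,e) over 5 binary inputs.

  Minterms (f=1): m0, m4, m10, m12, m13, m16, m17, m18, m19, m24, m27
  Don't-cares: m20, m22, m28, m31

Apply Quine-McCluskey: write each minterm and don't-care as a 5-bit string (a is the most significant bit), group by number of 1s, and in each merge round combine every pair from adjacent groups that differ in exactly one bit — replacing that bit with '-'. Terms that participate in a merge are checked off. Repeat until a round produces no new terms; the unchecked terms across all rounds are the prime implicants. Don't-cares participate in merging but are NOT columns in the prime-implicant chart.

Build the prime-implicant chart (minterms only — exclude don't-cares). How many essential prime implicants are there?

size-2^0 implicants → 00000(✓)  00100(✓)  01010  01100(✓)  01101(✓)  10000(✓)  10001(✓)  10010(✓)  10011(✓)  10100(✓)  10110(✓)  11000(✓)  11011(✓)  11100(✓)  11111(✓)
size-2^1 implicants → -0000(✓)  -0100(✓)  -1100(✓)  0-100(✓)  00-00(✓)  0110-  1-000(✓)  1-011  1-100(✓)  10-00(✓)  10-10(✓)  100-0(✓)  100-1(✓)  1000-(✓)  1001-(✓)  101-0(✓)  11-00(✓)  11-11
size-2^2 implicants → --100  -0-00  1--00  10--0  100--
Unchecked terms (primes): --100, -0-00, 01010, 0110-, 1--00, 1-011, 10--0, 100--, 11-11
Minterm coverage:
  m0 ⊆ -0-00 [E]
  m4 ⊆ --100,-0-00
  m10 ⊆ 01010 [E]
  m12 ⊆ --100,0110-
  m13 ⊆ 0110- [E]
  m16 ⊆ -0-00,1--00,10--0,100--
  m17 ⊆ 100-- [E]
  m18 ⊆ 10--0,100--
  m19 ⊆ 1-011,100--
  m24 ⊆ 1--00 [E]
  m27 ⊆ 1-011,11-11
E = {-0-00, 01010, 0110-, 1--00, 100--}

5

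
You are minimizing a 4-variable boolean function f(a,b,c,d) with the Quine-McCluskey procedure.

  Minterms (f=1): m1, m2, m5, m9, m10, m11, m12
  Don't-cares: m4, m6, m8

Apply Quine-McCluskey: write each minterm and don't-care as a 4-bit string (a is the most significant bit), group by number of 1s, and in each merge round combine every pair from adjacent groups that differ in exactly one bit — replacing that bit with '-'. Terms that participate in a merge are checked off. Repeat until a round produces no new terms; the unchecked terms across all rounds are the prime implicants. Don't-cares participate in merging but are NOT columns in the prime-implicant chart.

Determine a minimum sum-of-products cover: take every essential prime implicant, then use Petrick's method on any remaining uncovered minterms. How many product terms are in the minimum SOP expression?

4

Round 0: 0001✓ 0010✓ 0100✓ 0101✓ 0110✓ 1000✓ 1001✓ 1010✓ 1011✓ 1100✓
Round 1: -001 -010 -100 0-01 0-10 01-0 010- 1-00 10-0✓ 10-1✓ 100-✓ 101-✓
Round 2: 10--
PIs = {-001, -010, -100, 0-01, 0-10, 01-0, 010-, 1-00, 10--}
Coverage chart:
  m1: -001,0-01
  m2: -010,0-10
  m5: 0-01,010-
  m9: -001,10--
  m10: -010,10--
  m11: 10-- ←essential
  m12: -100,1-00
Essential: 10--
Petrick residual → -010, -100, 0-01
Min cover (4 terms): b'cd' + bc'd' + a'c'd + ab'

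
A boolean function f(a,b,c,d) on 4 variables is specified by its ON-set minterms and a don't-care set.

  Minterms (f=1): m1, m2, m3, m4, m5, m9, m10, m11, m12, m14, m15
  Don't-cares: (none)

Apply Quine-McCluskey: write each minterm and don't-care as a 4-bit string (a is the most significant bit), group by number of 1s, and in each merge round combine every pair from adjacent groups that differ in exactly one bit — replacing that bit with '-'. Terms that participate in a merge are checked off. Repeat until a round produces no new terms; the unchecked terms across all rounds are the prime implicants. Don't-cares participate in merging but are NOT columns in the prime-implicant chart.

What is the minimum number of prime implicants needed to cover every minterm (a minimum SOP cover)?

5

size-2^0 implicants → 0001(✓)  0010(✓)  0011(✓)  0100(✓)  0101(✓)  1001(✓)  1010(✓)  1011(✓)  1100(✓)  1110(✓)  1111(✓)
size-2^1 implicants → -001(✓)  -010(✓)  -011(✓)  -100  0-01  00-1(✓)  001-(✓)  010-  1-10(✓)  1-11(✓)  10-1(✓)  101-(✓)  11-0  111-(✓)
size-2^2 implicants → -0-1  -01-  1-1-
Unchecked terms (primes): -0-1, -01-, -100, 0-01, 010-, 1-1-, 11-0
Minterm coverage:
  m1 ⊆ -0-1,0-01
  m2 ⊆ -01- [E]
  m3 ⊆ -0-1,-01-
  m4 ⊆ -100,010-
  m5 ⊆ 0-01,010-
  m9 ⊆ -0-1 [E]
  m10 ⊆ -01-,1-1-
  m11 ⊆ -0-1,-01-,1-1-
  m12 ⊆ -100,11-0
  m14 ⊆ 1-1-,11-0
  m15 ⊆ 1-1- [E]
E = {-0-1, -01-, 1-1-}
Petrick residual → -100, 0-01
Cover = b'd + b'c + bc'd' + a'c'd + ac  |cover|=5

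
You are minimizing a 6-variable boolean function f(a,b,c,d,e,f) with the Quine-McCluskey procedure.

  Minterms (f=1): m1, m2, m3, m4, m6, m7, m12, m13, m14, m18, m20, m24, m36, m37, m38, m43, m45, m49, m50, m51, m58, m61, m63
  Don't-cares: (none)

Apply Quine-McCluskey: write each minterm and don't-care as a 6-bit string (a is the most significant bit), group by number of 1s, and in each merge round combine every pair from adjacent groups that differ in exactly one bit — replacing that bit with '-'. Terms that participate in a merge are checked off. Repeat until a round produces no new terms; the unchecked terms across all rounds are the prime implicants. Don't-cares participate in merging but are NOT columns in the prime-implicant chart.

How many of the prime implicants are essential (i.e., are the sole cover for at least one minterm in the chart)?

Round 0: 000001✓ 000010✓ 000011✓ 000100✓ 000110✓ 000111✓ 001100✓ 001101✓ 001110✓ 010010✓ 010100✓ 011000 100100✓ 100101✓ 100110✓ 101011 101101✓ 110001✓ 110010✓ 110011✓ 111010✓ 111101✓ 111111✓
Round 1: -00100✓ -00110✓ -01101 -10010 0-0010 0-0100 00-100✓ 00-110✓ 000-10✓ 000-11✓ 0000-1 00001-✓ 0001-0✓ 00011-✓ 0011-0✓ 00110- 1-1101 10-101 1001-0✓ 10010- 11-010 1100-1 11001- 1111-1
Round 2: -001-0 00-1-0 000-1-
PIs = {-001-0, -01101, -10010, 0-0010, 0-0100, 00-1-0, 000-1-, 0000-1, 00110-, 011000, 1-1101, 10-101, 10010-, 101011, 11-010, 1100-1, 11001-, 1111-1}
Coverage chart:
  m1: 0000-1 ←essential
  m2: 0-0010,000-1-
  m3: 000-1-,0000-1
  m4: -001-0,0-0100,00-1-0
  m6: -001-0,00-1-0,000-1-
  m7: 000-1- ←essential
  m12: 00-1-0,00110-
  m13: -01101,00110-
  m14: 00-1-0 ←essential
  m18: -10010,0-0010
  m20: 0-0100 ←essential
  m24: 011000 ←essential
  m36: -001-0,10010-
  m37: 10-101,10010-
  m38: -001-0 ←essential
  m43: 101011 ←essential
  m45: -01101,1-1101,10-101
  m49: 1100-1 ←essential
  m50: -10010,11-010,11001-
  m51: 1100-1,11001-
  m58: 11-010 ←essential
  m61: 1-1101,1111-1
  m63: 1111-1 ←essential
Essential: -001-0, 0-0100, 00-1-0, 000-1-, 0000-1, 011000, 101011, 11-010, 1100-1, 1111-1

10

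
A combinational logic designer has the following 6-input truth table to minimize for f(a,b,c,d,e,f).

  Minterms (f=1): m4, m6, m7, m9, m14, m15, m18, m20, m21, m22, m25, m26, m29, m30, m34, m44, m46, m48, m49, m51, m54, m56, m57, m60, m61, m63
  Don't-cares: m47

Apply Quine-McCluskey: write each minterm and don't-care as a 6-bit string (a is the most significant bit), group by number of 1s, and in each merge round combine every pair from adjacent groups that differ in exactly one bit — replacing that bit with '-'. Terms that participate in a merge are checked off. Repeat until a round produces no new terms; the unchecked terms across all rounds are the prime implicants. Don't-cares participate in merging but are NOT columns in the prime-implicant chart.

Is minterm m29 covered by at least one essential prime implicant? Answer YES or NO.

NO

Round 0: 000100✓ 000110✓ 000111✓ 001001✓ 001110✓ 001111✓ 010010✓ 010100✓ 010101✓ 010110✓ 011001✓ 011010✓ 011101✓ 011110✓ 100010 101100✓ 101110✓ 101111✓ 110000✓ 110001✓ 110011✓ 110110✓ 111000✓ 111001✓ 111100✓ 111101✓ 111111✓
Round 1: -01110✓ -01111✓ -10110 -11001✓ -11101✓ 0-0100✓ 0-0110✓ 0-1001 0-1110✓ 00-110✓ 00-111✓ 0001-0✓ 00011-✓ 00111-✓ 01-010✓ 01-101 01-110✓ 010-10✓ 0101-0✓ 01010- 011-01✓ 011-10✓ 1-1100 1-1111 1011-0 10111-✓ 11-000✓ 11-001✓ 1100-1 11000-✓ 111-00✓ 111-01✓ 11100-✓ 1111-1 11110-✓
Round 2: -0111- -11-01 0--110 0-01-0 00-11- 01--10 11-00- 111-0-
PIs = {-0111-, -10110, -11-01, 0--110, 0-01-0, 0-1001, 00-11-, 01--10, 01-101, 01010-, 1-1100, 1-1111, 100010, 1011-0, 11-00-, 1100-1, 111-0-, 1111-1}
Coverage chart:
  m4: 0-01-0 ←essential
  m6: 0--110,0-01-0,00-11-
  m7: 00-11- ←essential
  m9: 0-1001 ←essential
  m14: -0111-,0--110,00-11-
  m15: -0111-,00-11-
  m18: 01--10 ←essential
  m20: 0-01-0,01010-
  m21: 01-101,01010-
  m22: -10110,0--110,0-01-0,01--10
  m25: -11-01,0-1001
  m26: 01--10 ←essential
  m29: -11-01,01-101
  m30: 0--110,01--10
  m34: 100010 ←essential
  m44: 1-1100,1011-0
  m46: -0111-,1011-0
  m48: 11-00- ←essential
  m49: 11-00-,1100-1
  m51: 1100-1 ←essential
  m54: -10110 ←essential
  m56: 11-00-,111-0-
  m57: -11-01,11-00-,111-0-
  m60: 1-1100,111-0-
  m61: -11-01,111-0-,1111-1
  m63: 1-1111,1111-1
Essential: -10110, 0-01-0, 0-1001, 00-11-, 01--10, 100010, 11-00-, 1100-1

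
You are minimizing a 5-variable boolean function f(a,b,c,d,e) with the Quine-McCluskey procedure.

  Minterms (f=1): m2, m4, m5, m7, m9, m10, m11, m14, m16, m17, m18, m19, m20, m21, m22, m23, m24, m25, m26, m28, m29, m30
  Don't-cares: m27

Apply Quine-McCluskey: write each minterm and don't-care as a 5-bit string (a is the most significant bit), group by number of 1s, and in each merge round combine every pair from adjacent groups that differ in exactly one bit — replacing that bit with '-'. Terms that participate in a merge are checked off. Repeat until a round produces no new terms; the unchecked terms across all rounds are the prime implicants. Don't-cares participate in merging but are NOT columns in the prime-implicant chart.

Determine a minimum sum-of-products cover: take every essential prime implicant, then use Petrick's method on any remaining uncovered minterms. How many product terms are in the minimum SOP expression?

7

size-2^0 implicants → 00010(✓)  00100(✓)  00101(✓)  00111(✓)  01001(✓)  01010(✓)  01011(✓)  01110(✓)  10000(✓)  10001(✓)  10010(✓)  10011(✓)  10100(✓)  10101(✓)  10110(✓)  10111(✓)  11000(✓)  11001(✓)  11010(✓)  11011(✓)  11100(✓)  11101(✓)  11110(✓)
size-2^1 implicants → -0010(✓)  -0100(✓)  -0101(✓)  -0111(✓)  -1001(✓)  -1010(✓)  -1011(✓)  -1110(✓)  0-010(✓)  001-1(✓)  0010-(✓)  01-10(✓)  010-1(✓)  0101-(✓)  1-000(✓)  1-001(✓)  1-010(✓)  1-011(✓)  1-100(✓)  1-101(✓)  1-110(✓)  10-00(✓)  10-01(✓)  10-10(✓)  10-11(✓)  100-0(✓)  100-1(✓)  1000-(✓)  1001-(✓)  101-0(✓)  101-1(✓)  1010-(✓)  1011-(✓)  11-00(✓)  11-01(✓)  11-10(✓)  110-0(✓)  110-1(✓)  1100-(✓)  1101-(✓)  111-0(✓)  1110-(✓)
size-2^2 implicants → --010  -01-1  -010-  -1-10  -10-1  -101-  1--00(✓)  1--01(✓)  1--10(✓)  1-0-0(✓)  1-0-1(✓)  1-00-(✓)  1-01-(✓)  1-1-0(✓)  1-10-(✓)  10--0(✓)  10--1(✓)  10-0-(✓)  10-1-(✓)  100--(✓)  101--(✓)  11--0(✓)  11-0-(✓)  110--(✓)
size-2^3 implicants → 1---0  1--0-  1-0--  10---
Unchecked terms (primes): --010, -01-1, -010-, -1-10, -10-1, -101-, 1---0, 1--0-, 1-0--, 10---
Minterm coverage:
  m2 ⊆ --010 [E]
  m4 ⊆ -010- [E]
  m5 ⊆ -01-1,-010-
  m7 ⊆ -01-1 [E]
  m9 ⊆ -10-1 [E]
  m10 ⊆ --010,-1-10,-101-
  m11 ⊆ -10-1,-101-
  m14 ⊆ -1-10 [E]
  m16 ⊆ 1---0,1--0-,1-0--,10---
  m17 ⊆ 1--0-,1-0--,10---
  m18 ⊆ --010,1---0,1-0--,10---
  m19 ⊆ 1-0--,10---
  m20 ⊆ -010-,1---0,1--0-,10---
  m21 ⊆ -01-1,-010-,1--0-,10---
  m22 ⊆ 1---0,10---
  m23 ⊆ -01-1,10---
  m24 ⊆ 1---0,1--0-,1-0--
  m25 ⊆ -10-1,1--0-,1-0--
  m26 ⊆ --010,-1-10,-101-,1---0,1-0--
  m28 ⊆ 1---0,1--0-
  m29 ⊆ 1--0- [E]
  m30 ⊆ -1-10,1---0
E = {--010, -01-1, -010-, -1-10, -10-1, 1--0-}
Petrick residual → 10---
Cover = c'de' + b'ce + b'cd' + bde' + bc'e + ad' + ab'  |cover|=7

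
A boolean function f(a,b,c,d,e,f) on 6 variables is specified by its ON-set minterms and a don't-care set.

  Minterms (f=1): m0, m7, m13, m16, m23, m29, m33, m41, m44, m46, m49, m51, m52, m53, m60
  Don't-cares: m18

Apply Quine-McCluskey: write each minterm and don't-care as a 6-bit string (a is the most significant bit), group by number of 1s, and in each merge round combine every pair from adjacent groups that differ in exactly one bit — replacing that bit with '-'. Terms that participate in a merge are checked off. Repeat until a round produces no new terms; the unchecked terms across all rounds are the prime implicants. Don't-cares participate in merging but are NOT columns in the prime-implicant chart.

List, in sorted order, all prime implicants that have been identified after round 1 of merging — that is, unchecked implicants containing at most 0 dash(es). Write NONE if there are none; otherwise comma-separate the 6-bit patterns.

NONE

Round 0: 000000✓ 000111✓ 001101✓ 010000✓ 010010✓ 010111✓ 011101✓ 100001✓ 101001✓ 101100✓ 101110✓ 110001✓ 110011✓ 110100✓ 110101✓ 111100✓
Round 1: 0-0000 0-0111 0-1101 0100-0 1-0001 1-1100 10-001 1011-0 11-100 110-01 1100-1 11010-
PIs = {0-0000, 0-0111, 0-1101, 0100-0, 1-0001, 1-1100, 10-001, 1011-0, 11-100, 110-01, 1100-1, 11010-}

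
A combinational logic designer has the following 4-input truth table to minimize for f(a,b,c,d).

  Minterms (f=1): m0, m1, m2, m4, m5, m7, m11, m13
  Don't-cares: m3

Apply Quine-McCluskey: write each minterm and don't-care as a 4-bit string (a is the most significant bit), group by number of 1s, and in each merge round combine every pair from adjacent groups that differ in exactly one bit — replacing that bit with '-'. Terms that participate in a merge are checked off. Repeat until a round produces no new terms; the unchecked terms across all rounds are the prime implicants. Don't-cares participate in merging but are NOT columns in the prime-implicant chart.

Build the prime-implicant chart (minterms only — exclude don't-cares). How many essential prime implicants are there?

[col 0] 0000*, 0001*, 0010*, 0011*, 0100*, 0101*, 0111*, 1011*, 1101*
[col 1] -011, -101, 0-00*, 0-01*, 0-11*, 00-0*, 00-1*, 000-*, 001-*, 01-1*, 010-*
[col 2] 0--1, 0-0-, 00--
Prime implicants: -011, -101, 0--1, 0-0-, 00--
PI chart (minterm → PIs covering it):
  0 | 0-0-,00--
  1 | 0--1,0-0-,00--
  2 | 00--  (sole → essential)
  4 | 0-0-  (sole → essential)
  5 | -101,0--1,0-0-
  7 | 0--1  (sole → essential)
  11 | -011  (sole → essential)
  13 | -101  (sole → essential)
Essential prime implicants: -011, -101, 0--1, 0-0-, 00--

5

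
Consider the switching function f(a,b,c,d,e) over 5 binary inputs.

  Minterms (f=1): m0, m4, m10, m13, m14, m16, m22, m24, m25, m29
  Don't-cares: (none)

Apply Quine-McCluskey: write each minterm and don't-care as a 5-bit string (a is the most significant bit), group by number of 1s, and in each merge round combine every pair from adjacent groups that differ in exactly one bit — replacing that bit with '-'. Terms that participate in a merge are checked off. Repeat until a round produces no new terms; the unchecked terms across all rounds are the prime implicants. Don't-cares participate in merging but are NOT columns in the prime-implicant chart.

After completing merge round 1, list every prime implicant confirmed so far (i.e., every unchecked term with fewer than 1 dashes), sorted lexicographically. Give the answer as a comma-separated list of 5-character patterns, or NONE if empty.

10110

[col 0] 00000*, 00100*, 01010*, 01101*, 01110*, 10000*, 10110, 11000*, 11001*, 11101*
[col 1] -0000, -1101, 00-00, 01-10, 1-000, 11-01, 1100-
Prime implicants: -0000, -1101, 00-00, 01-10, 1-000, 10110, 11-01, 1100-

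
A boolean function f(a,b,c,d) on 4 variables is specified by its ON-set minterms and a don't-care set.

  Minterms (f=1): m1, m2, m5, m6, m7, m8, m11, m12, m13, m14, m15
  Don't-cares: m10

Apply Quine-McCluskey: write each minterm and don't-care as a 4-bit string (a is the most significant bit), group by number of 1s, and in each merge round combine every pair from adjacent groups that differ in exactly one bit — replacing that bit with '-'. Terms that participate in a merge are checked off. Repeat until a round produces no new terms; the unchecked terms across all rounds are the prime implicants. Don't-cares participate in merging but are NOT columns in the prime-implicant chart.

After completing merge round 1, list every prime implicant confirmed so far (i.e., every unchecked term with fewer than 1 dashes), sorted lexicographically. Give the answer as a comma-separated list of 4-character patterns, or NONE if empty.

size-2^0 implicants → 0001(✓)  0010(✓)  0101(✓)  0110(✓)  0111(✓)  1000(✓)  1010(✓)  1011(✓)  1100(✓)  1101(✓)  1110(✓)  1111(✓)
size-2^1 implicants → -010(✓)  -101(✓)  -110(✓)  -111(✓)  0-01  0-10(✓)  01-1(✓)  011-(✓)  1-00(✓)  1-10(✓)  1-11(✓)  10-0(✓)  101-(✓)  11-0(✓)  11-1(✓)  110-(✓)  111-(✓)
size-2^2 implicants → --10  -1-1  -11-  1--0  1-1-  11--
Unchecked terms (primes): --10, -1-1, -11-, 0-01, 1--0, 1-1-, 11--

NONE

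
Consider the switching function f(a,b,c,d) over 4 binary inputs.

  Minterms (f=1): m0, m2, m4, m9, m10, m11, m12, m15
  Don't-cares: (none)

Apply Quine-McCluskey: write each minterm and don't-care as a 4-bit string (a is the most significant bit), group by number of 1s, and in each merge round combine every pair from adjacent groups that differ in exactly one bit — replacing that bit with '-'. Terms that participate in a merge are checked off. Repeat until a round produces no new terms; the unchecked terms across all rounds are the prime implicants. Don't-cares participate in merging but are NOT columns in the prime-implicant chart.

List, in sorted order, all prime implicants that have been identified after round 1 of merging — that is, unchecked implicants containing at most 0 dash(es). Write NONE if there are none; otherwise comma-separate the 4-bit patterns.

NONE

size-2^0 implicants → 0000(✓)  0010(✓)  0100(✓)  1001(✓)  1010(✓)  1011(✓)  1100(✓)  1111(✓)
size-2^1 implicants → -010  -100  0-00  00-0  1-11  10-1  101-
Unchecked terms (primes): -010, -100, 0-00, 00-0, 1-11, 10-1, 101-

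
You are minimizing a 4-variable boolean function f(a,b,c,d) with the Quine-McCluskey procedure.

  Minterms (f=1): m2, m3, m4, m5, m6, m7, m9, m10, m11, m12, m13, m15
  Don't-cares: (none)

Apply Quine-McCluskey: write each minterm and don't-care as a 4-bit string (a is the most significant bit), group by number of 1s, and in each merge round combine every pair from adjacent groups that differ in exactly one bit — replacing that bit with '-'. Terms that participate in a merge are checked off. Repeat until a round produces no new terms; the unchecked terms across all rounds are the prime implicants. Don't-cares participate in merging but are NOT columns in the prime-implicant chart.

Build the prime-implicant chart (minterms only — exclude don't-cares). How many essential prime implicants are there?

[col 0] 0010*, 0011*, 0100*, 0101*, 0110*, 0111*, 1001*, 1010*, 1011*, 1100*, 1101*, 1111*
[col 1] -010*, -011*, -100*, -101*, -111*, 0-10*, 0-11*, 001-*, 01-0*, 01-1*, 010-*, 011-*, 1-01*, 1-11*, 10-1*, 101-*, 11-1*, 110-*
[col 2] --11, -01-, -1-1, -10-, 0-1-, 01--, 1--1
Prime implicants: --11, -01-, -1-1, -10-, 0-1-, 01--, 1--1
PI chart (minterm → PIs covering it):
  2 | -01-,0-1-
  3 | --11,-01-,0-1-
  4 | -10-,01--
  5 | -1-1,-10-,01--
  6 | 0-1-,01--
  7 | --11,-1-1,0-1-,01--
  9 | 1--1  (sole → essential)
  10 | -01-  (sole → essential)
  11 | --11,-01-,1--1
  12 | -10-  (sole → essential)
  13 | -1-1,-10-,1--1
  15 | --11,-1-1,1--1
Essential prime implicants: -01-, -10-, 1--1

3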